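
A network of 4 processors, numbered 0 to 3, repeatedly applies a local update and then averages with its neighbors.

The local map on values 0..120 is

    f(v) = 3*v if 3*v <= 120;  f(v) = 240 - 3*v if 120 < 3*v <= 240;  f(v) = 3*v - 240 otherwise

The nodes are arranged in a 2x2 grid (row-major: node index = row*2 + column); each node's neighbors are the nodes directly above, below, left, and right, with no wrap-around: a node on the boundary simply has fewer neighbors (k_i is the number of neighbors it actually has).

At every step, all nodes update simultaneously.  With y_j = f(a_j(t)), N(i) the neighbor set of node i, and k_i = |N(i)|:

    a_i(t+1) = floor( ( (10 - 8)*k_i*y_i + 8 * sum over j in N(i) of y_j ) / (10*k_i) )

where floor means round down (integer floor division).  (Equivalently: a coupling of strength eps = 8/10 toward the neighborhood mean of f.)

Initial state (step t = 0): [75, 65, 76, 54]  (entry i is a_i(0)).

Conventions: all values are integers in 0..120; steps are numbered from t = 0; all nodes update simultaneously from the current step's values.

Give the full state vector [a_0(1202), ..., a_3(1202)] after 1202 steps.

Simulating step by step:
t=0: [75, 65, 76, 54]
t=1: [25, 46, 39, 38]
t=2: [102, 96, 99, 110]
t=3: [55, 72, 73, 60]
t=4: [33, 58, 58, 30]
t=5: [72, 88, 88, 70]
t=6: [24, 26, 26, 25]
t=7: [76, 74, 74, 77]
t=8: [16, 12, 12, 16]
t=9: [38, 45, 45, 38]
t=10: [106, 112, 112, 106]
t=11: [92, 81, 81, 92]
t=12: [9, 29, 29, 9]
t=13: [75, 39, 39, 75]
t=14: [96, 35, 35, 96]
t=15: [93, 59, 59, 93]
t=16: [58, 43, 43, 58]
t=17: [102, 75, 75, 102]
t=18: [25, 55, 55, 25]
t=19: [75, 75, 75, 75]
t=20: [15, 15, 15, 15]
t=21: [45, 45, 45, 45]
t=22: [105, 105, 105, 105]
t=23: [75, 75, 75, 75]

Answer: [105, 105, 105, 105]
Key observation: The state at step 19, [75, 75, 75, 75], reappears at step 23: the system is in a cycle of period 4 from step 19 on.  Therefore the state at step 1202 equals the state at step 19 + ((1202 - 19) mod 4) = 22, which is [105, 105, 105, 105].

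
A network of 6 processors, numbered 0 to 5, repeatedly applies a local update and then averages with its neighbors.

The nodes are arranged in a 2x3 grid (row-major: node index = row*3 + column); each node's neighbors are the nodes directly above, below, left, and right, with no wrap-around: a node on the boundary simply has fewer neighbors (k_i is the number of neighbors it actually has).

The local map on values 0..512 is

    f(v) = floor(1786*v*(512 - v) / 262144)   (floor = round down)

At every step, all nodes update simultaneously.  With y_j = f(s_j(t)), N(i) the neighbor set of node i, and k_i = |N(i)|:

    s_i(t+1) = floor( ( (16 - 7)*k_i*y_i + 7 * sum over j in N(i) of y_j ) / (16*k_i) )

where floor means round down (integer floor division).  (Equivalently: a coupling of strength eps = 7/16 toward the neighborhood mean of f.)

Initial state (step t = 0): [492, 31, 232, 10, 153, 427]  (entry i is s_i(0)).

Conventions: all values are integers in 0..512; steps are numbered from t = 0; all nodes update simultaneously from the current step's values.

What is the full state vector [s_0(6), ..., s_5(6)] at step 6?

Answer: [346, 415, 439, 358, 423, 440]

Derivation:
t=0: [492, 31, 232, 10, 153, 427]
t=1: [67, 185, 324, 115, 266, 317]
t=2: [272, 386, 415, 316, 417, 424]
t=3: [414, 330, 282, 392, 298, 261]
t=4: [314, 397, 435, 335, 415, 442]
t=5: [394, 309, 242, 379, 288, 227]
t=6: [346, 415, 439, 358, 423, 440]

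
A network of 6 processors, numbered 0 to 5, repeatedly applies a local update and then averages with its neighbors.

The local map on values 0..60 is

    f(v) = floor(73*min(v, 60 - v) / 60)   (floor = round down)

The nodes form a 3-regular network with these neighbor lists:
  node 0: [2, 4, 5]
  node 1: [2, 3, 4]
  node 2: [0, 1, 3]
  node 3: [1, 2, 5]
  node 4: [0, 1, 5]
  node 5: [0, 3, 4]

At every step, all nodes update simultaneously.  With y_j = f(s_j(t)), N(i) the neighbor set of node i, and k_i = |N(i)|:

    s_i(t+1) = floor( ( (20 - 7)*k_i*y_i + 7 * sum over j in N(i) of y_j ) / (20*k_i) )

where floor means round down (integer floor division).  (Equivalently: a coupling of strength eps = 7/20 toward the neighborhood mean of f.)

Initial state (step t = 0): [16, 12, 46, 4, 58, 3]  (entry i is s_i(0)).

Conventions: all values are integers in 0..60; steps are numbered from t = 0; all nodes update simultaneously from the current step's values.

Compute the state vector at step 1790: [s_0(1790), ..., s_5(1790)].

Simulating step by step:
t=0: [16, 12, 46, 4, 58, 3]
t=1: [14, 11, 15, 6, 5, 4]
t=2: [14, 12, 16, 8, 7, 6]
t=3: [15, 13, 17, 10, 9, 8]
t=4: [16, 14, 18, 12, 11, 10]
t=5: [17, 16, 19, 14, 14, 13]
t=6: [19, 19, 21, 17, 17, 16]
t=7: [22, 22, 23, 20, 20, 19]
t=8: [25, 25, 26, 24, 24, 23]
t=9: [29, 29, 30, 29, 29, 27]
t=10: [34, 35, 35, 34, 34, 33]
t=11: [31, 30, 30, 30, 31, 31]
t=12: [35, 35, 35, 35, 35, 35]
t=13: [30, 30, 30, 30, 30, 30]
t=14: [36, 36, 36, 36, 36, 36]
t=15: [29, 29, 29, 29, 29, 29]
t=16: [35, 35, 35, 35, 35, 35]

Answer: [36, 36, 36, 36, 36, 36]
Key observation: The state at step 12, [35, 35, 35, 35, 35, 35], reappears at step 16: the system is in a cycle of period 4 from step 12 on.  Therefore the state at step 1790 equals the state at step 12 + ((1790 - 12) mod 4) = 14, which is [36, 36, 36, 36, 36, 36].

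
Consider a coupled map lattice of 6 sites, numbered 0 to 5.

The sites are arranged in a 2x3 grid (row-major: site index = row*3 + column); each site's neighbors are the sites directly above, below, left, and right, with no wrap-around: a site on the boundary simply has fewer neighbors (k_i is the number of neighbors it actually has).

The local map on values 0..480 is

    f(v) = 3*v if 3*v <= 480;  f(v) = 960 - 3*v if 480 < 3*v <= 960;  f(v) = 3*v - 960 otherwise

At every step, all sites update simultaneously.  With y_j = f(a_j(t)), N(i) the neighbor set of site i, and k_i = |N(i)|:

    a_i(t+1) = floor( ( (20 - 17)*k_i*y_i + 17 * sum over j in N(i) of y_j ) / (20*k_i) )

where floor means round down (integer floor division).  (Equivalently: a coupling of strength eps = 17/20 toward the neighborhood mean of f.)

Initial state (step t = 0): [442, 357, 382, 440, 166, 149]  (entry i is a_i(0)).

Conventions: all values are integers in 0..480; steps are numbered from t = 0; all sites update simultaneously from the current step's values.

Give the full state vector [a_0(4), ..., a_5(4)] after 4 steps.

Answer: [163, 103, 97, 147, 135, 71]

Derivation:
t=0: [442, 357, 382, 440, 166, 149]
t=1: [255, 303, 265, 405, 329, 342]
t=2: [159, 117, 74, 132, 109, 91]
t=3: [389, 343, 298, 401, 338, 274]
t=4: [163, 103, 97, 147, 135, 71]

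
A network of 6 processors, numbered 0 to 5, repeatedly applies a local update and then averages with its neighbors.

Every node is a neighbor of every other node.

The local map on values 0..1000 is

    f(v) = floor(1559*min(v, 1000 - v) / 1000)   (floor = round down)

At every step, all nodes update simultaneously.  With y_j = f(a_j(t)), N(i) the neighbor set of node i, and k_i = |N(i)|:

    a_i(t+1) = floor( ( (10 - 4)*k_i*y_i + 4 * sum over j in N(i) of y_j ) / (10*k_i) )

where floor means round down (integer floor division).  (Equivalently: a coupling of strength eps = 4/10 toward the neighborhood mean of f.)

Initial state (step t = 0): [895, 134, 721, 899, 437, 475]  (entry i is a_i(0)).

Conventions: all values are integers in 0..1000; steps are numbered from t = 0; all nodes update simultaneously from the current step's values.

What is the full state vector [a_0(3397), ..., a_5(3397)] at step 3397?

Answer: [755, 755, 754, 755, 756, 755]
Key observation: The state at step 37, [755, 755, 754, 755, 756, 755], reappears at step 44: the system is in a cycle of period 7 from step 37 on.  Therefore the state at step 3397 equals the state at step 37 + ((3397 - 37) mod 7) = 37, which is [755, 755, 754, 755, 756, 755].

Derivation:
t=0: [895, 134, 721, 899, 437, 475]
t=1: [275, 298, 416, 272, 544, 575]
t=2: [489, 508, 603, 487, 636, 611]
t=3: [722, 725, 647, 721, 621, 641]
t=4: [464, 462, 525, 465, 546, 530]
t=5: [723, 722, 732, 724, 715, 728]
t=6: [430, 431, 423, 429, 437, 426]
t=7: [669, 669, 663, 668, 675, 666]
t=8: [516, 516, 521, 516, 511, 518]
t=9: [753, 753, 749, 753, 757, 752]
t=10: [385, 385, 388, 385, 381, 385]
t=11: [599, 599, 601, 599, 596, 599]
t=12: [625, 625, 623, 625, 627, 625]
t=13: [584, 584, 585, 584, 582, 584]
t=14: [648, 648, 647, 648, 649, 648]
t=15: [548, 548, 549, 548, 547, 548]
t=16: [704, 704, 703, 704, 705, 704]
t=17: [461, 461, 462, 461, 459, 461]
t=18: [717, 717, 718, 717, 716, 717]
t=19: [440, 440, 439, 440, 441, 440]
t=20: [685, 685, 684, 685, 686, 685]
t=21: [490, 490, 491, 490, 489, 490]
t=22: [763, 763, 764, 763, 762, 763]
t=23: [369, 369, 367, 369, 370, 369]
t=24: [574, 574, 573, 574, 575, 574]
t=25: [663, 663, 664, 663, 662, 663]
t=26: [524, 524, 523, 524, 525, 524]
t=27: [741, 741, 742, 741, 740, 741]
t=28: [403, 403, 402, 403, 404, 403]
t=29: [627, 627, 626, 627, 628, 627]
t=30: [581, 581, 582, 581, 579, 581]
t=31: [653, 653, 652, 653, 654, 653]
t=32: [540, 540, 541, 540, 539, 540]
t=33: [716, 716, 715, 716, 717, 716]
t=34: [442, 442, 443, 442, 441, 442]
t=35: [688, 688, 689, 688, 687, 688]
t=36: [485, 485, 484, 485, 486, 485]
t=37: [755, 755, 754, 755, 756, 755]
t=38: [381, 381, 382, 381, 380, 381]
t=39: [593, 593, 594, 593, 592, 593]
t=40: [634, 634, 632, 634, 635, 634]
t=41: [570, 570, 571, 570, 569, 570]
t=42: [669, 669, 668, 669, 670, 669]
t=43: [515, 515, 516, 515, 514, 515]
t=44: [755, 755, 754, 755, 756, 755]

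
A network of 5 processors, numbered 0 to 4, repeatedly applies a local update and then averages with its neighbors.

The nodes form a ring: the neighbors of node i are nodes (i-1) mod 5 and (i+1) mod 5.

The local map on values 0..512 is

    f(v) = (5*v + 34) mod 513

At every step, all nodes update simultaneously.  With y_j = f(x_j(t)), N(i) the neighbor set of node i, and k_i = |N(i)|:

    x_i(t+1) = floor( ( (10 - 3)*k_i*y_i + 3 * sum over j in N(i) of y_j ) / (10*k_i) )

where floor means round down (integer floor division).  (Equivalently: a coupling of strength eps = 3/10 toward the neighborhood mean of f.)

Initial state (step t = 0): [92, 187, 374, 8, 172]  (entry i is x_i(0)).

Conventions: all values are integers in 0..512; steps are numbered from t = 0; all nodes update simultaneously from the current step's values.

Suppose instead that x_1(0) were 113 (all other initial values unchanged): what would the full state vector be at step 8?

Answer: [173, 144, 60, 193, 279]
Key observation: This trace re-runs the system from the modified initial state.

Derivation:
t=0: [92, 113, 374, 8, 172]
t=1: [415, 189, 279, 163, 351]
t=2: [147, 395, 402, 333, 233]
t=3: [275, 443, 448, 213, 183]
t=4: [363, 228, 195, 149, 373]
t=5: [293, 224, 409, 314, 338]
t=6: [378, 164, 47, 77, 210]
t=7: [329, 336, 302, 342, 161]
t=8: [173, 144, 60, 193, 279]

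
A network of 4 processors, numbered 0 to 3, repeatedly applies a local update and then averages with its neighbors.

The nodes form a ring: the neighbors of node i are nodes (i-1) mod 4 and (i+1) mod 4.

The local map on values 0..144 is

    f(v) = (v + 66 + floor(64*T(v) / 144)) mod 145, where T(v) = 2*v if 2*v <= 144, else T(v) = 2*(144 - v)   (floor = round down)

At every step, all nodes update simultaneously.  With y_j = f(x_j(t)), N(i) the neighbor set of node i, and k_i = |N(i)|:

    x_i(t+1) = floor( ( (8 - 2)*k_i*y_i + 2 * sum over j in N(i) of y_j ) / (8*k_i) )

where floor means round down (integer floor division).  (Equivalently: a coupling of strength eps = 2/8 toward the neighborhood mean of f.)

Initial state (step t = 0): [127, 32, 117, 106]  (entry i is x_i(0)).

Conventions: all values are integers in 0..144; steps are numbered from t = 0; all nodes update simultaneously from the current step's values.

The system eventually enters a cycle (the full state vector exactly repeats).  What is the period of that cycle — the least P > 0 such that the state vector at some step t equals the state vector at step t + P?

Simulating step by step:
t=0: [127, 32, 117, 106]
t=1: [70, 110, 69, 60]
t=2: [51, 58, 50, 38]
t=3: [33, 26, 32, 106]
t=4: [117, 118, 116, 76]
t=5: [61, 61, 60, 58]
t=6: [35, 35, 33, 31]
t=7: [131, 131, 128, 125]
t=8: [62, 63, 62, 62]
t=9: [38, 39, 38, 38]
t=10: [137, 138, 137, 137]
t=11: [64, 64, 64, 64]
t=12: [41, 41, 41, 41]
t=13: [143, 143, 143, 143]
t=14: [64, 64, 64, 64]

Answer: 3
Key observation: The state at step 11, [64, 64, 64, 64], reappears at step 14 — and no state repeats earlier — so the cycle the system enters has period 3.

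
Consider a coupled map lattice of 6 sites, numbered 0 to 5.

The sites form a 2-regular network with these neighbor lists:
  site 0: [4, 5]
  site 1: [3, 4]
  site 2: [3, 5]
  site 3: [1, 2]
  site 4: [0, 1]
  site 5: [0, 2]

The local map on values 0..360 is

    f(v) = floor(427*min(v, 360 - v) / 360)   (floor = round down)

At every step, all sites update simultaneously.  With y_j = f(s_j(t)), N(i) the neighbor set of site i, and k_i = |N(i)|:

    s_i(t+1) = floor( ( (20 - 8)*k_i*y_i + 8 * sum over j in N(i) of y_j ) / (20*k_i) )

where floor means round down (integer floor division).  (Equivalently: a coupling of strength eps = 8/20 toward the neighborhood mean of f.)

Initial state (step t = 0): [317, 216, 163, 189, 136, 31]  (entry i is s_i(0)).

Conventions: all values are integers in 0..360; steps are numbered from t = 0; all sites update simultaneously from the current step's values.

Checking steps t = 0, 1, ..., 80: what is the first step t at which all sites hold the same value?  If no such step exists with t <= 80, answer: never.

Answer: never
Key observation: The state at step 6 reappears at step 8 — the system is in a cycle of period 2 from step 6 on.  No step 0..8 is synchronized, and the cycle repeats forever, so no step up to 80 (or ever) has all sites equal.

Derivation:
t=0: [317, 216, 163, 189, 136, 31]  (not all equal)
t=1: [70, 174, 163, 193, 140, 70]  (not all equal)
t=2: [99, 196, 172, 198, 157, 105]  (not all equal)
t=3: [132, 192, 185, 194, 173, 138]  (not all equal)
t=4: [167, 199, 196, 198, 194, 170]  (not all equal)
t=5: [198, 191, 195, 192, 195, 199]  (not all equal)
t=6: [192, 198, 194, 198, 195, 191]  (not all equal)
t=7: [198, 192, 196, 192, 195, 199]  (not all equal)
t=8: [192, 198, 194, 198, 195, 191]  (not all equal)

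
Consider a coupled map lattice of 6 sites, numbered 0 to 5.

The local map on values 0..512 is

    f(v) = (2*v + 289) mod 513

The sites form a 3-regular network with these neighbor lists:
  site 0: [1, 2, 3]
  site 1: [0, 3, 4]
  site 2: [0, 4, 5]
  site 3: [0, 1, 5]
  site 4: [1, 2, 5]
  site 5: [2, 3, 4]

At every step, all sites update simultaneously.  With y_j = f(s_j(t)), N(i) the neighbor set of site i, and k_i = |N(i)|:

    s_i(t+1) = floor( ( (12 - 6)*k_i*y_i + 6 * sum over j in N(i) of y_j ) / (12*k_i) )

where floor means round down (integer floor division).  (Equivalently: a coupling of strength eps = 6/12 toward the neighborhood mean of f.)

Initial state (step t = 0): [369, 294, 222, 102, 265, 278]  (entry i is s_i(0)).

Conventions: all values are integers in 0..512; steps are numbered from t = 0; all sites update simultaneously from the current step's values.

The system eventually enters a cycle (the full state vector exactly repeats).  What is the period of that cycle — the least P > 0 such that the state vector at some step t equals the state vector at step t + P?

Simulating step by step:
t=0: [369, 294, 222, 102, 265, 278]
t=1: [180, 315, 216, 362, 305, 335]
t=2: [253, 373, 265, 414, 369, 405]
t=3: [208, 66, 212, 106, 65, 102]
t=4: [283, 395, 284, 434, 395, 433]
t=5: [259, 114, 259, 152, 114, 152]
t=6: [210, 65, 210, 103, 65, 103]
t=7: [283, 394, 283, 432, 394, 432]
t=8: [257, 112, 257, 150, 112, 150]
t=9: [206, 61, 206, 99, 61, 99]
t=10: [275, 386, 275, 424, 386, 424]
t=11: [241, 96, 241, 134, 96, 134]
t=12: [259, 371, 259, 152, 371, 152]
t=13: [210, 65, 210, 103, 65, 103]

Answer: 7
Key observation: The state at step 6, [210, 65, 210, 103, 65, 103], reappears at step 13 — and no state repeats earlier — so the cycle the system enters has period 7.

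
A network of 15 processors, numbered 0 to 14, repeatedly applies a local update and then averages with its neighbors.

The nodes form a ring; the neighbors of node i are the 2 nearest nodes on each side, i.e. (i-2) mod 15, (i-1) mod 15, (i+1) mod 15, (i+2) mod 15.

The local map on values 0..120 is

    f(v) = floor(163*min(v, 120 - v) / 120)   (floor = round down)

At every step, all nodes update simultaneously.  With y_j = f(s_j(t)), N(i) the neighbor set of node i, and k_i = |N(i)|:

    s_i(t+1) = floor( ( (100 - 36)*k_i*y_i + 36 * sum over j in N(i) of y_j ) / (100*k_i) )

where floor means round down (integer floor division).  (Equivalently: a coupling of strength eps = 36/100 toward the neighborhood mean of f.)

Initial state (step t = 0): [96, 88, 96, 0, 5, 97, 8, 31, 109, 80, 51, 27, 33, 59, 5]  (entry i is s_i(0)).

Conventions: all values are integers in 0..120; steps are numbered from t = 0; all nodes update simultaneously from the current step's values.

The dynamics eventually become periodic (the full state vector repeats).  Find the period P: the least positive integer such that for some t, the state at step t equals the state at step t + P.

Answer: 4
Key observation: The state at step 14, [77, 77, 78, 78, 78, 78, 74, 67, 60, 58, 57, 57, 58, 63, 70], reappears at step 18 — and no state repeats earlier — so the cycle the system enters has period 4.

Derivation:
t=0: [96, 88, 96, 0, 5, 97, 8, 31, 109, 80, 51, 27, 33, 59, 5]
t=1: [34, 33, 27, 10, 10, 25, 14, 36, 24, 49, 57, 45, 45, 61, 21]
t=2: [46, 39, 33, 19, 17, 29, 23, 44, 39, 61, 69, 64, 61, 68, 38]
t=3: [59, 49, 42, 30, 27, 37, 35, 55, 54, 74, 70, 75, 75, 69, 56]
t=4: [75, 65, 56, 44, 40, 49, 51, 68, 69, 64, 66, 62, 63, 69, 73]
t=5: [64, 70, 70, 62, 58, 64, 67, 70, 70, 74, 73, 76, 74, 69, 65]
t=6: [73, 69, 69, 75, 76, 75, 71, 67, 66, 62, 62, 60, 63, 68, 72]
t=7: [64, 67, 66, 62, 60, 62, 66, 70, 73, 77, 77, 79, 75, 70, 66]
t=8: [74, 72, 74, 77, 79, 76, 72, 67, 63, 58, 58, 57, 61, 66, 71]
t=9: [63, 63, 61, 58, 57, 60, 65, 70, 75, 77, 78, 77, 77, 72, 67]
t=10: [75, 76, 79, 78, 77, 78, 73, 67, 62, 58, 57, 58, 59, 65, 70]
t=11: [61, 59, 56, 57, 58, 58, 64, 70, 75, 77, 77, 77, 77, 73, 67]
t=12: [77, 78, 76, 77, 77, 76, 74, 67, 62, 59, 58, 58, 59, 64, 70]
t=13: [60, 58, 58, 58, 58, 60, 63, 70, 76, 78, 78, 78, 78, 74, 67]
t=14: [77, 77, 78, 78, 78, 78, 74, 67, 60, 58, 57, 57, 58, 63, 70]
t=15: [60, 58, 57, 57, 57, 58, 63, 70, 77, 77, 77, 77, 76, 74, 67]
t=16: [77, 77, 77, 77, 77, 76, 74, 67, 60, 58, 58, 58, 60, 63, 70]
t=17: [60, 58, 58, 58, 58, 60, 63, 70, 77, 77, 78, 78, 78, 74, 67]
t=18: [77, 77, 78, 78, 78, 78, 74, 67, 60, 58, 57, 57, 58, 63, 70]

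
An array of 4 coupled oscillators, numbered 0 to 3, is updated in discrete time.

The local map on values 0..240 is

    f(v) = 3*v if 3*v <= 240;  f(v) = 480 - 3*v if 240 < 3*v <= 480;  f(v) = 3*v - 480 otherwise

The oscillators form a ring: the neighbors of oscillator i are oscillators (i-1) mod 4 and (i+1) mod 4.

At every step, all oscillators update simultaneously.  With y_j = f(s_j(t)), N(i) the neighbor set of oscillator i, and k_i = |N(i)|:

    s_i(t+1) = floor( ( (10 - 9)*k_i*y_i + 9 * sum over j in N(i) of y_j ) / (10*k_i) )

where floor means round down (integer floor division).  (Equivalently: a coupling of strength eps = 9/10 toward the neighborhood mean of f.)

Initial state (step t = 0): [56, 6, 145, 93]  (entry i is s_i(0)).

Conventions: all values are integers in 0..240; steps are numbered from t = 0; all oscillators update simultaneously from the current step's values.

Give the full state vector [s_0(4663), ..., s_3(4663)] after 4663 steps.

Simulating step by step:
t=0: [56, 6, 145, 93]
t=1: [115, 97, 103, 115]
t=2: [159, 156, 162, 151]
t=3: [17, 5, 18, 6]
t=4: [19, 48, 20, 49]
t=5: [136, 67, 136, 67]
t=6: [188, 84, 188, 84]
t=7: [213, 98, 213, 98]
t=8: [183, 161, 183, 161]
t=9: [9, 62, 9, 62]
t=10: [170, 42, 170, 42]
t=11: [116, 39, 116, 39]
t=12: [118, 130, 118, 130]
t=13: [93, 122, 93, 122]
t=14: [122, 192, 122, 192]
t=15: [97, 112, 97, 112]
t=16: [148, 184, 148, 184]
t=17: [68, 39, 68, 39]
t=18: [125, 195, 125, 195]
t=19: [105, 105, 105, 105]
t=20: [165, 165, 165, 165]
t=21: [15, 15, 15, 15]
t=22: [45, 45, 45, 45]
t=23: [135, 135, 135, 135]
t=24: [75, 75, 75, 75]
t=25: [225, 225, 225, 225]
t=26: [195, 195, 195, 195]
t=27: [105, 105, 105, 105]

Answer: [135, 135, 135, 135]
Key observation: The state at step 19, [105, 105, 105, 105], reappears at step 27: the system is in a cycle of period 8 from step 19 on.  Therefore the state at step 4663 equals the state at step 19 + ((4663 - 19) mod 8) = 23, which is [135, 135, 135, 135].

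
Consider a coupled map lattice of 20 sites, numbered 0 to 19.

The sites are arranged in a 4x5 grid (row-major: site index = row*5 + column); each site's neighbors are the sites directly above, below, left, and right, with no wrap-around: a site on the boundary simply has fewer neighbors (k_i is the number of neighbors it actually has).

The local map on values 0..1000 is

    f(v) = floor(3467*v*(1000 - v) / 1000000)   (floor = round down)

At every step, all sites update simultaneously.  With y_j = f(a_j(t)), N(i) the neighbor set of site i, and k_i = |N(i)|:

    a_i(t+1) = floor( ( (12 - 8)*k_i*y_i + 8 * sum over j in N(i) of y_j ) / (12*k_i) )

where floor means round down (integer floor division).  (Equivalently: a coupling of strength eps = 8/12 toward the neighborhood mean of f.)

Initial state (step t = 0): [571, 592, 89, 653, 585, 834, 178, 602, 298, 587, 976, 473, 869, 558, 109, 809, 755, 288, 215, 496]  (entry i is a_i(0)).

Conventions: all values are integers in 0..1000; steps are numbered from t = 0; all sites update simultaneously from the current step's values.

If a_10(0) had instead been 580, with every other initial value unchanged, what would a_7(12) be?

Simulating step by step:
t=0: [571, 592, 89, 653, 585, 834, 178, 602, 298, 587, 580, 473, 869, 558, 109, 809, 755, 288, 215, 496]
t=1: [721, 642, 638, 672, 822, 648, 670, 594, 793, 702, 698, 685, 674, 625, 681, 673, 682, 596, 735, 595]
t=2: [761, 768, 799, 671, 665, 750, 783, 761, 712, 648, 754, 750, 792, 730, 778, 747, 771, 764, 776, 754]
t=3: [632, 600, 632, 707, 775, 630, 620, 614, 714, 725, 648, 619, 621, 641, 669, 636, 632, 605, 634, 614]
t=4: [815, 816, 795, 709, 671, 805, 818, 797, 740, 692, 802, 810, 815, 781, 768, 799, 812, 814, 811, 797]
t=5: [528, 529, 587, 682, 739, 534, 531, 565, 656, 701, 546, 530, 542, 586, 625, 545, 534, 526, 549, 569]
t=6: [863, 858, 828, 759, 715, 862, 861, 841, 789, 744, 860, 861, 856, 832, 807, 860, 862, 861, 853, 840]
t=7: [414, 433, 501, 606, 666, 412, 423, 472, 565, 624, 415, 416, 438, 490, 537, 415, 414, 420, 447, 479]
t=8: [843, 851, 853, 828, 803, 841, 848, 857, 845, 823, 840, 844, 853, 859, 852, 841, 841, 848, 857, 861]
t=9: [453, 443, 446, 483, 515, 458, 445, 436, 458, 488, 462, 453, 435, 431, 443, 463, 457, 442, 425, 425]
t=10: [858, 856, 856, 861, 865, 859, 856, 854, 858, 862, 860, 857, 853, 852, 854, 861, 859, 853, 849, 849]
t=11: [422, 425, 425, 416, 410, 421, 426, 429, 423, 416, 418, 424, 432, 434, 431, 416, 422, 432, 440, 440]
t=12: [845, 846, 846, 843, 840, 845, 846, 848, 846, 843, 843, 846, 849, 850, 849, 843, 845, 849, 852, 852]

Answer: a_7(12) = 848
Key observation: This trace re-runs the system from the modified initial state.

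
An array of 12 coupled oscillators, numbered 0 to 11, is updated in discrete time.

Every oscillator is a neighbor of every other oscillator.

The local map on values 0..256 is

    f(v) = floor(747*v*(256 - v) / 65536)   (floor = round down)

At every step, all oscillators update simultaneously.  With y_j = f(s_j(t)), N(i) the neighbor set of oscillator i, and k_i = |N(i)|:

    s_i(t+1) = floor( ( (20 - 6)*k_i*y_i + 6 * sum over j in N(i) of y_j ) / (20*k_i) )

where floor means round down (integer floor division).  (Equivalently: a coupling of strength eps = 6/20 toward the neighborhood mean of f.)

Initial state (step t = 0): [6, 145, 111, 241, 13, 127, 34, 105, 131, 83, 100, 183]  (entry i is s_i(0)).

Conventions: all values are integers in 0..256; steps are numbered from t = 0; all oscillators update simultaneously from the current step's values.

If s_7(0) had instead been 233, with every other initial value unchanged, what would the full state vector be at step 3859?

Answer: [170, 170, 170, 170, 170, 170, 170, 170, 170, 170, 170, 170]
Key observation: The state at step 10, [166, 166, 166, 166, 166, 166, 166, 166, 166, 166, 166, 166], reappears at step 12: the system is in a cycle of period 2 from step 10 on.  Therefore the state at step 3859 equals the state at step 10 + ((3859 - 10) mod 2) = 11, which is [170, 170, 170, 170, 170, 170, 170, 170, 170, 170, 170, 170].

Derivation:
t=0: [6, 145, 111, 241, 13, 127, 34, 233, 131, 83, 100, 183]
t=1: [51, 163, 163, 67, 64, 165, 97, 81, 165, 149, 159, 142]
t=2: [133, 169, 169, 150, 147, 168, 171, 161, 168, 175, 171, 177]
t=3: [180, 168, 168, 177, 178, 168, 166, 172, 168, 164, 166, 162]
t=4: [158, 167, 167, 161, 160, 167, 168, 164, 167, 169, 168, 170]
t=5: [174, 169, 169, 172, 173, 169, 168, 170, 169, 168, 168, 167]
t=6: [163, 166, 166, 164, 164, 166, 167, 166, 166, 167, 167, 168]
t=7: [171, 169, 169, 170, 170, 169, 169, 169, 169, 169, 169, 168]
t=8: [165, 166, 166, 166, 166, 166, 166, 166, 166, 166, 166, 167]
t=9: [170, 170, 170, 170, 170, 170, 170, 170, 170, 170, 170, 169]
t=10: [166, 166, 166, 166, 166, 166, 166, 166, 166, 166, 166, 166]
t=11: [170, 170, 170, 170, 170, 170, 170, 170, 170, 170, 170, 170]
t=12: [166, 166, 166, 166, 166, 166, 166, 166, 166, 166, 166, 166]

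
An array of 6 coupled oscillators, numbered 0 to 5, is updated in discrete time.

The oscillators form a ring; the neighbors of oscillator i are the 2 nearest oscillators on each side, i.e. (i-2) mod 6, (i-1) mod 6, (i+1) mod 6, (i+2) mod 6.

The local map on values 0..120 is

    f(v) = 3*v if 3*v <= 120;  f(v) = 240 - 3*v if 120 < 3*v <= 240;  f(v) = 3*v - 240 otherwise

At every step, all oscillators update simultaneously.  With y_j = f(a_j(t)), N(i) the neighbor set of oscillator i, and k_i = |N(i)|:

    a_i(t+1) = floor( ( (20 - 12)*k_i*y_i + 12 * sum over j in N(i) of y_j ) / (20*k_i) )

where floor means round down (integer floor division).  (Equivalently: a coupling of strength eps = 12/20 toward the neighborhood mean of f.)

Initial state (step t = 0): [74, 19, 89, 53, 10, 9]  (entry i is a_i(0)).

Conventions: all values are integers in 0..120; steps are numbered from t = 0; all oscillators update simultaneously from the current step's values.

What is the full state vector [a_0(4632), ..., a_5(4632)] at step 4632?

Answer: [81, 81, 81, 82, 82, 81]
Key observation: The state at step 14, [9, 9, 9, 10, 10, 9], reappears at step 18: the system is in a cycle of period 4 from step 14 on.  Therefore the state at step 4632 equals the state at step 14 + ((4632 - 14) mod 4) = 16, which is [81, 81, 81, 82, 82, 81].

Derivation:
t=0: [74, 19, 89, 53, 10, 9]
t=1: [28, 45, 38, 53, 34, 38]
t=2: [98, 100, 101, 97, 99, 101]
t=3: [58, 58, 58, 56, 57, 58]
t=4: [66, 66, 67, 68, 68, 67]
t=5: [40, 40, 39, 37, 37, 39]
t=6: [117, 117, 116, 114, 114, 116]
t=7: [108, 108, 107, 105, 105, 107]
t=8: [81, 81, 80, 78, 78, 80]
t=9: [2, 2, 2, 3, 3, 2]
t=10: [6, 6, 6, 7, 7, 6]
t=11: [18, 18, 18, 19, 19, 18]
t=12: [54, 54, 54, 55, 55, 54]
t=13: [77, 77, 77, 76, 76, 77]
t=14: [9, 9, 9, 10, 10, 9]
t=15: [27, 27, 27, 28, 28, 27]
t=16: [81, 81, 81, 82, 82, 81]
t=17: [3, 3, 3, 4, 4, 3]
t=18: [9, 9, 9, 10, 10, 9]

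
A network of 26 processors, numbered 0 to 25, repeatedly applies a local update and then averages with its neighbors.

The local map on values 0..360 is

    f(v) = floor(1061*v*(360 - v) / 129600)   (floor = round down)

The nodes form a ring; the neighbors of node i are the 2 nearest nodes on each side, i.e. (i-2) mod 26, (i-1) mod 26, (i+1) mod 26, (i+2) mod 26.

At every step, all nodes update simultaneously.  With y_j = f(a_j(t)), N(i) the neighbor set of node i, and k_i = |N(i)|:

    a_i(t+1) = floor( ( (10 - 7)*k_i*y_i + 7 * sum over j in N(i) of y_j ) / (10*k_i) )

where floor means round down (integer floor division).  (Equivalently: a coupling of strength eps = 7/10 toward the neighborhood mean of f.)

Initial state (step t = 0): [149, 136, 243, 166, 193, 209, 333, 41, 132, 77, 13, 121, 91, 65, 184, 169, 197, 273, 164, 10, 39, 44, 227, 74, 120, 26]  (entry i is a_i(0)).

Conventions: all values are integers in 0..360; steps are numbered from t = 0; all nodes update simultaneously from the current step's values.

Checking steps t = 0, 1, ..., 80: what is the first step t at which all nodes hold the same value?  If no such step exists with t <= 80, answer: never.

Answer: 18
Key observation: Synchronization is absorbing here: once all nodes are equal they stay equal, and step 18 is the first all-equal step.

Derivation:
t=0: [149, 136, 243, 166, 193, 209, 333, 41, 132, 77, 13, 121, 91, 65, 184, 169, 197, 273, 164, 10, 39, 44, 227, 74, 120, 26]  (not all equal)
t=1: [214, 218, 250, 254, 223, 200, 174, 164, 142, 162, 161, 170, 181, 215, 233, 232, 251, 201, 181, 126, 144, 130, 183, 168, 201, 181]  (not all equal)
t=2: [252, 244, 238, 239, 244, 252, 258, 260, 259, 260, 261, 261, 258, 253, 245, 244, 243, 248, 250, 251, 253, 252, 258, 260, 261, 260]  (not all equal)
t=3: [222, 228, 232, 231, 228, 223, 218, 214, 212, 212, 212, 213, 217, 221, 226, 228, 229, 227, 225, 223, 221, 219, 216, 214, 213, 216]  (not all equal)
t=4: [249, 247, 245, 245, 246, 249, 252, 254, 255, 255, 255, 254, 252, 250, 248, 247, 246, 247, 248, 249, 251, 252, 253, 254, 254, 252]  (not all equal)
t=5: [225, 227, 228, 228, 227, 225, 223, 221, 219, 219, 219, 220, 222, 224, 226, 227, 227, 227, 226, 225, 223, 222, 221, 220, 221, 223]  (not all equal)
t=6: [248, 247, 246, 246, 247, 248, 249, 250, 251, 251, 251, 251, 250, 249, 247, 247, 247, 247, 247, 248, 249, 250, 250, 250, 250, 249]  (not all equal)
t=7: [227, 227, 228, 228, 227, 227, 225, 224, 223, 223, 223, 223, 225, 226, 227, 227, 228, 227, 227, 226, 226, 225, 225, 225, 225, 226]  (not all equal)
t=8: [247, 246, 246, 246, 246, 247, 248, 248, 249, 249, 249, 249, 248, 247, 247, 246, 246, 246, 246, 247, 247, 247, 247, 247, 247, 247]  (not all equal)
t=9: [228, 228, 228, 228, 228, 228, 227, 226, 226, 226, 226, 226, 227, 227, 228, 228, 228, 228, 228, 228, 228, 228, 228, 228, 228, 228]  (not all equal)
t=10: [246, 246, 246, 246, 246, 246, 246, 246, 247, 247, 247, 247, 246, 246, 246, 246, 246, 246, 246, 246, 246, 246, 246, 246, 246, 246]  (not all equal)
t=11: [229, 229, 229, 229, 229, 229, 228, 228, 228, 228, 228, 228, 228, 228, 229, 229, 229, 229, 229, 229, 229, 229, 229, 229, 229, 229]  (not all equal)
t=12: [245, 245, 245, 245, 245, 245, 245, 245, 246, 246, 246, 246, 245, 245, 245, 245, 245, 245, 245, 245, 245, 245, 245, 245, 245, 245]  (not all equal)
t=13: [230, 230, 230, 230, 230, 230, 229, 229, 229, 229, 229, 229, 229, 229, 230, 230, 230, 230, 230, 230, 230, 230, 230, 230, 230, 230]  (not all equal)
t=14: [244, 244, 244, 244, 244, 244, 244, 244, 245, 245, 245, 245, 244, 244, 244, 244, 244, 244, 244, 244, 244, 244, 244, 244, 244, 244]  (not all equal)
t=15: [231, 231, 231, 231, 231, 231, 230, 230, 230, 230, 230, 230, 230, 230, 231, 231, 231, 231, 231, 231, 231, 231, 231, 231, 231, 231]  (not all equal)
t=16: [243, 243, 243, 243, 243, 243, 243, 243, 244, 244, 244, 244, 243, 243, 243, 243, 243, 243, 243, 243, 243, 243, 243, 243, 243, 243]  (not all equal)
t=17: [232, 232, 232, 232, 232, 232, 231, 231, 231, 231, 231, 231, 231, 231, 232, 232, 232, 232, 232, 232, 232, 232, 232, 232, 232, 232]  (not all equal)
t=18: [243, 243, 243, 243, 243, 243, 243, 243, 243, 243, 243, 243, 243, 243, 243, 243, 243, 243, 243, 243, 243, 243, 243, 243, 243, 243]  (all equal)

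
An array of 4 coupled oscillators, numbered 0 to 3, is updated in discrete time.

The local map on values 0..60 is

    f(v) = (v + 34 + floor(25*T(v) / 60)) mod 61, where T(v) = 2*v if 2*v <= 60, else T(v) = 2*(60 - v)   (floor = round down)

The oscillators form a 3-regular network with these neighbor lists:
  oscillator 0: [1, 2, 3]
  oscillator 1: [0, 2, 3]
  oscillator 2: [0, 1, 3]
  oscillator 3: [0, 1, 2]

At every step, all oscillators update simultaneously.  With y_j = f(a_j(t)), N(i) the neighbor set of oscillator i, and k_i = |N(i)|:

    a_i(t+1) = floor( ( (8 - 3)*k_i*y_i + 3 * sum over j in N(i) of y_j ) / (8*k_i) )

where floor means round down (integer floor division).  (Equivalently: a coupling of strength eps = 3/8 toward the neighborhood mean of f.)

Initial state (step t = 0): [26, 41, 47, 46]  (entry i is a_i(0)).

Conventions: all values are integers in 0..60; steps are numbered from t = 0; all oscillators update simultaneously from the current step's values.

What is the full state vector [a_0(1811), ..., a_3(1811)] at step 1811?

Simulating step by step:
t=0: [26, 41, 47, 46]
t=1: [23, 28, 28, 28]
t=2: [18, 22, 22, 22]
t=3: [8, 12, 12, 12]
t=4: [51, 55, 55, 55]
t=5: [31, 31, 31, 31]
t=6: [28, 28, 28, 28]
t=7: [24, 24, 24, 24]
t=8: [17, 17, 17, 17]
t=9: [4, 4, 4, 4]
t=10: [41, 41, 41, 41]
t=11: [29, 29, 29, 29]
t=12: [26, 26, 26, 26]
t=13: [20, 20, 20, 20]
t=14: [9, 9, 9, 9]
t=15: [50, 50, 50, 50]
t=16: [31, 31, 31, 31]

Answer: [24, 24, 24, 24]
Key observation: The state at step 5, [31, 31, 31, 31], reappears at step 16: the system is in a cycle of period 11 from step 5 on.  Therefore the state at step 1811 equals the state at step 5 + ((1811 - 5) mod 11) = 7, which is [24, 24, 24, 24].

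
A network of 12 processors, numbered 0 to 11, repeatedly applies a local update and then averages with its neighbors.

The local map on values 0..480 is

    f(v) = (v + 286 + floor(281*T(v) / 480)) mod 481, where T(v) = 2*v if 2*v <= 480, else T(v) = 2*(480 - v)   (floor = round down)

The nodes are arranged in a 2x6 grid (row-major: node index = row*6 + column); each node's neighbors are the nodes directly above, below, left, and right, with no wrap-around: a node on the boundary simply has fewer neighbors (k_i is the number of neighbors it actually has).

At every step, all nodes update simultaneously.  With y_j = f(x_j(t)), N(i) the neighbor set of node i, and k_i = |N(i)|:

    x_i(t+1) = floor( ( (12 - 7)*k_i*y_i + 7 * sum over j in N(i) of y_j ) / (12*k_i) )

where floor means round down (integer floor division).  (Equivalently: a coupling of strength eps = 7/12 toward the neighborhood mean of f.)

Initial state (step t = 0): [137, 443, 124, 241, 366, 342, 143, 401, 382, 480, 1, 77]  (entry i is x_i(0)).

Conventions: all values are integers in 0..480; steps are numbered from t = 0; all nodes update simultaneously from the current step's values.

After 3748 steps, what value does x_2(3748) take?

Answer: x_2(3748) = 313
Key observation: The state at step 6, [313, 313, 313, 313, 313, 313, 313, 313, 313, 313, 313, 313], reappears at step 7: the system is in a cycle of period 1 from step 6 on.  Therefore the state at step 3748 equals the state at step 6 + ((3748 - 6) mod 1) = 6, which is [313, 313, 313, 313, 313, 313, 313, 313, 313, 313, 313, 313].

Derivation:
t=0: [137, 443, 124, 241, 366, 342, 143, 401, 382, 480, 1, 77]
t=1: [160, 213, 209, 264, 305, 349, 164, 261, 253, 296, 322, 362]
t=2: [188, 253, 284, 306, 313, 308, 205, 280, 308, 317, 311, 307]
t=3: [255, 299, 317, 314, 313, 313, 259, 305, 315, 312, 313, 313]
t=4: [320, 315, 312, 312, 313, 313, 319, 315, 313, 313, 313, 313]
t=5: [312, 312, 313, 313, 313, 313, 312, 312, 313, 313, 313, 313]
t=6: [313, 313, 313, 313, 313, 313, 313, 313, 313, 313, 313, 313]
t=7: [313, 313, 313, 313, 313, 313, 313, 313, 313, 313, 313, 313]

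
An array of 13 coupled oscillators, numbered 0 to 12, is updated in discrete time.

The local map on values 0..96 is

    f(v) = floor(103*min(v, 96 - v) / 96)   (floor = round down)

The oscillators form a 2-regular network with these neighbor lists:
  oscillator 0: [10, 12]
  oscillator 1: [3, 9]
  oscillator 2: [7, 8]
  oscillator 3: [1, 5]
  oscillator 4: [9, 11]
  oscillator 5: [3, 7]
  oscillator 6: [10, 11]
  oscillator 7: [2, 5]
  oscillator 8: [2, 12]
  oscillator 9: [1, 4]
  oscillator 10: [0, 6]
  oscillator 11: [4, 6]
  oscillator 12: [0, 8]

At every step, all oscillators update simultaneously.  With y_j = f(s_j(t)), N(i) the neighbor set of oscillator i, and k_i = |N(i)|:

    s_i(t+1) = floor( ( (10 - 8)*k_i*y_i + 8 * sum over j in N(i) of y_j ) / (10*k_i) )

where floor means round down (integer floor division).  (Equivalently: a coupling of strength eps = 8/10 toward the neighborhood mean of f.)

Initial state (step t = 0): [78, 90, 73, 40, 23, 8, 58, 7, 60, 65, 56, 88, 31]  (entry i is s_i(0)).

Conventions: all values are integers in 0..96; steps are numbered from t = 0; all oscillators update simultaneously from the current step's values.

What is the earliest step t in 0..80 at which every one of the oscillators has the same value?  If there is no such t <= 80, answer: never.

Answer: never
Key observation: The state at step 19 reappears at step 21 — the system is in a cycle of period 2 from step 19 on.  No step 0..21 is synchronized, and the cycle repeats forever, so no step up to 80 (or ever) has all oscillators equal.

Derivation:
t=0: [78, 90, 73, 40, 23, 8, 58, 7, 60, 65, 56, 88, 31]  (not all equal)
t=1: [33, 31, 22, 14, 21, 21, 28, 14, 30, 18, 32, 27, 29]  (not all equal)
t=2: [33, 20, 23, 25, 23, 16, 30, 21, 28, 25, 32, 26, 33]  (not all equal)
t=3: [34, 25, 25, 20, 26, 22, 30, 20, 29, 23, 33, 27, 33]  (not all equal)
t=4: [35, 23, 26, 23, 26, 21, 31, 23, 30, 26, 34, 29, 33]  (not all equal)
t=5: [35, 25, 27, 23, 28, 23, 33, 24, 31, 25, 35, 30, 34]  (not all equal)
t=6: [36, 25, 28, 24, 29, 24, 34, 25, 32, 27, 36, 32, 35]  (not all equal)
t=7: [37, 26, 30, 25, 31, 25, 36, 27, 33, 28, 37, 33, 36]  (not all equal)
t=8: [38, 27, 31, 26, 32, 26, 37, 28, 35, 30, 38, 35, 37]  (not all equal)
t=9: [39, 29, 33, 27, 34, 28, 38, 30, 36, 31, 39, 36, 38]  (not all equal)
t=10: [40, 30, 35, 30, 35, 30, 39, 32, 37, 33, 40, 38, 39]  (not all equal)
t=11: [41, 33, 36, 32, 37, 32, 41, 34, 39, 34, 41, 39, 40]  (not all equal)
t=12: [42, 35, 38, 34, 38, 34, 42, 36, 40, 36, 43, 41, 42]  (not all equal)
t=13: [45, 37, 40, 36, 40, 36, 44, 38, 42, 38, 45, 42, 43]  (not all equal)
t=14: [47, 39, 42, 38, 42, 38, 46, 40, 44, 40, 47, 44, 46]  (not all equal)
t=15: [49, 41, 44, 40, 44, 40, 48, 42, 47, 42, 49, 47, 48]  (not all equal)
t=16: [50, 43, 47, 42, 47, 43, 50, 44, 49, 45, 50, 49, 50]  (not all equal)
t=17: [49, 46, 48, 45, 49, 46, 49, 47, 49, 48, 49, 49, 49]  (not all equal)
t=18: [50, 49, 50, 48, 50, 49, 50, 50, 50, 49, 50, 50, 50]  (not all equal)
t=19: [49, 50, 49, 50, 49, 50, 49, 49, 49, 49, 49, 49, 49]  (not all equal)
t=20: [50, 49, 50, 49, 50, 49, 50, 49, 50, 49, 50, 50, 50]  (not all equal)
t=21: [49, 50, 49, 50, 49, 50, 49, 49, 49, 49, 49, 49, 49]  (not all equal)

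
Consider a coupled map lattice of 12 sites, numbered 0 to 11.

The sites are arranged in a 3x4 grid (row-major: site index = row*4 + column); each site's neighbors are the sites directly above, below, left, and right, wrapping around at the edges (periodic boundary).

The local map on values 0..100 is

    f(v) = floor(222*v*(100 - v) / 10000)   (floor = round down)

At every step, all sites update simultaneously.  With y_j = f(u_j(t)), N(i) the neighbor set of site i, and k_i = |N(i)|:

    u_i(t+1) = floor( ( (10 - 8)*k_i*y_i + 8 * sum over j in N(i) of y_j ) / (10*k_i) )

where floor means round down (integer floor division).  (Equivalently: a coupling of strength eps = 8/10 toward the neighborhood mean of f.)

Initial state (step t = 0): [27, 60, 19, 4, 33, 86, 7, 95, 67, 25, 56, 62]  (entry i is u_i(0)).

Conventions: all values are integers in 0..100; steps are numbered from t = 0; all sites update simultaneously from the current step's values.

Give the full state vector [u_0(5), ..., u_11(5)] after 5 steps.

Simulating step by step:
t=0: [27, 60, 19, 4, 33, 86, 7, 95, 67, 25, 56, 62]
t=1: [40, 39, 32, 29, 35, 36, 27, 26, 46, 44, 39, 34]
t=2: [51, 51, 48, 47, 50, 50, 47, 45, 52, 52, 49, 48]
t=3: [55, 55, 55, 54, 54, 55, 54, 54, 55, 55, 55, 54]
t=4: [54, 54, 54, 54, 54, 54, 54, 55, 54, 54, 54, 54]
t=5: [55, 55, 55, 54, 54, 55, 54, 54, 55, 55, 55, 54]

Answer: [55, 55, 55, 54, 54, 55, 54, 54, 55, 55, 55, 54]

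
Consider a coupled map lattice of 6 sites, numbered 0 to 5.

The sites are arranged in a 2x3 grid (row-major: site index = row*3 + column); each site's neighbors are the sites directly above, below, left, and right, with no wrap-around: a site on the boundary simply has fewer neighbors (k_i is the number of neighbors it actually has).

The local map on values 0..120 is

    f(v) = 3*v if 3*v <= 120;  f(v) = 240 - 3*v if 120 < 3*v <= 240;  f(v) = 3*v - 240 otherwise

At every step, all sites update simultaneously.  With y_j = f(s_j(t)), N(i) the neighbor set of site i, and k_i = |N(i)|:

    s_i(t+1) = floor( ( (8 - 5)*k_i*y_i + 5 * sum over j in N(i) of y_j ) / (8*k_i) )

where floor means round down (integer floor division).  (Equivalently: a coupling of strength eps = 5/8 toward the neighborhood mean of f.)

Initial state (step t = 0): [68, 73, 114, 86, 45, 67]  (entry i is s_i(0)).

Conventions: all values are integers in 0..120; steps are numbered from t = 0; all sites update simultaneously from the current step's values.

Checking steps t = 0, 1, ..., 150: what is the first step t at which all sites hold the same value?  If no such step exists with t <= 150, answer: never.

Simulating step by step:
t=0: [68, 73, 114, 86, 45, 67]  (not all equal)
t=1: [25, 58, 57, 50, 55, 79]  (not all equal)
t=2: [76, 70, 47, 80, 61, 46]  (not all equal)
t=3: [13, 46, 78, 21, 48, 87]  (not all equal)
t=4: [66, 67, 40, 65, 74, 39]  (not all equal)
t=5: [42, 52, 93, 35, 48, 87]  (not all equal)
t=6: [101, 83, 47, 105, 79, 50]  (not all equal)
t=7: [49, 37, 68, 48, 37, 65]  (not all equal)
t=8: [99, 91, 62, 99, 94, 62]  (not all equal)
t=9: [49, 44, 47, 52, 45, 50]  (not all equal)
t=10: [94, 102, 99, 93, 98, 97]  (not all equal)
t=11: [48, 56, 57, 44, 52, 53]  (not all equal)
t=12: [92, 78, 73, 96, 85, 78]  (not all equal)
t=13: [30, 17, 11, 33, 18, 13]  (not all equal)
t=14: [80, 56, 40, 82, 59, 41]  (not all equal)
t=15: [24, 65, 104, 21, 64, 101]  (not all equal)
t=16: [60, 56, 60, 61, 53, 61]  (not all equal)
t=17: [62, 68, 62, 65, 69, 65]  (not all equal)
t=18: [45, 42, 45, 44, 38, 44]  (not all equal)
t=19: [108, 110, 108, 108, 111, 108]  (not all equal)
t=20: [85, 88, 85, 86, 88, 86]  (not all equal)
t=21: [18, 20, 18, 18, 21, 18]  (not all equal)
t=22: [55, 58, 55, 56, 58, 56]  (not all equal)
t=23: [71, 69, 71, 71, 68, 71]  (not all equal)
t=24: [28, 31, 28, 29, 31, 29]  (not all equal)
t=25: [87, 89, 87, 87, 90, 87]  (not all equal)
t=26: [22, 25, 22, 23, 25, 23]  (not all equal)
t=27: [69, 71, 69, 69, 72, 69]  (not all equal)
t=28: [31, 28, 31, 30, 28, 30]  (not all equal)
t=29: [89, 87, 89, 89, 86, 89]  (not all equal)
t=30: [25, 22, 25, 24, 22, 24]  (not all equal)
t=31: [71, 69, 71, 71, 68, 71]  (not all equal)

Answer: never
Key observation: The state at step 23 reappears at step 31 — the system is in a cycle of period 8 from step 23 on.  No step 0..31 is synchronized, and the cycle repeats forever, so no step up to 150 (or ever) has all sites equal.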